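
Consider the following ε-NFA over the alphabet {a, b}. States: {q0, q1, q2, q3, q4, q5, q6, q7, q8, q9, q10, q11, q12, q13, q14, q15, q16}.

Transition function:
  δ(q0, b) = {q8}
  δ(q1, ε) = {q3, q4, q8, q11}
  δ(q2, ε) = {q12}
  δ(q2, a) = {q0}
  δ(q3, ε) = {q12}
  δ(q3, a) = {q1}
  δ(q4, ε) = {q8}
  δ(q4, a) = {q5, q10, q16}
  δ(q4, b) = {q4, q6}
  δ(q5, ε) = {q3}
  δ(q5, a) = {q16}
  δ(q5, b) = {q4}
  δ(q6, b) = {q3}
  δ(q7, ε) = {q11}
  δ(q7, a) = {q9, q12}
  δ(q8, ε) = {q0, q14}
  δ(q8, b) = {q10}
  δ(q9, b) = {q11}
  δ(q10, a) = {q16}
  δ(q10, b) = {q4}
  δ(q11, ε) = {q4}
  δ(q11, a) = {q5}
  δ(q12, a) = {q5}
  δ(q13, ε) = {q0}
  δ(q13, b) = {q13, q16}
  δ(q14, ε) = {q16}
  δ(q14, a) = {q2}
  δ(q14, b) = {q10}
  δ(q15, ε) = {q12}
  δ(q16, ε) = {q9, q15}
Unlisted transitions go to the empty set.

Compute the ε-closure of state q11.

{q0, q4, q8, q9, q11, q12, q14, q15, q16}

Start with {q11}.
From q11 via ε: add q4.
From q4 via ε: add q8.
From q8 via ε: add q0, q14.
From q14 via ε: add q16.
From q16 via ε: add q9, q15.
From q15 via ε: add q12.
No new states can be added; the closed set is {q0, q4, q8, q9, q11, q12, q14, q15, q16}.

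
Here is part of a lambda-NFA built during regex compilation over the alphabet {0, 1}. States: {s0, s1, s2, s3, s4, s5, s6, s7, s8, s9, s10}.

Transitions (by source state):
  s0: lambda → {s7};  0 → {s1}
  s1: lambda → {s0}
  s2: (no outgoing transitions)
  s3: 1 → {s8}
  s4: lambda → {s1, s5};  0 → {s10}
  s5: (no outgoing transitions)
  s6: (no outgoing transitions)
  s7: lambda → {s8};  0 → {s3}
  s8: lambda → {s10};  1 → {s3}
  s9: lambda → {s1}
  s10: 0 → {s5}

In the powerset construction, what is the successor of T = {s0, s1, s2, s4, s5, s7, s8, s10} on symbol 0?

s0 on 0 → {s1}.
s4 on 0 → {s10}.
s7 on 0 → {s3}.
s10 on 0 → {s5}.
No 0-transition from s1, s2, s5, s8.
Union after reading 0: {s1, s3, s5, s10}.
Now take the lambda-closure:
From s1 via lambda: add s0.
From s0 via lambda: add s7.
From s7 via lambda: add s8.
No new states can be added; the closed set is {s0, s1, s3, s5, s7, s8, s10}.

{s0, s1, s3, s5, s7, s8, s10}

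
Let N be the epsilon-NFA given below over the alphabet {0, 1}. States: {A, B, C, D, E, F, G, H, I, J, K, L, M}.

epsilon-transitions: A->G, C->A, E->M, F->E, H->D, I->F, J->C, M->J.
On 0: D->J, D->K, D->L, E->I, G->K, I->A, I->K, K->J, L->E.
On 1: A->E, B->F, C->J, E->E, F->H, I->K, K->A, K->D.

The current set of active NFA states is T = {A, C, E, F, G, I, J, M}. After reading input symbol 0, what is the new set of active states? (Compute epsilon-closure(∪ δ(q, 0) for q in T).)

{A, C, E, F, G, I, J, K, M}

E on 0 → {I}.
G on 0 → {K}.
I on 0 → {A, K}.
No 0-transition from A, C, F, J, M.
Union after reading 0: {A, I, K}.
Now take the epsilon-closure:
From A via epsilon: add G.
From I via epsilon: add F.
From F via epsilon: add E.
From E via epsilon: add M.
From M via epsilon: add J.
From J via epsilon: add C.
No new states can be added; the closed set is {A, C, E, F, G, I, J, K, M}.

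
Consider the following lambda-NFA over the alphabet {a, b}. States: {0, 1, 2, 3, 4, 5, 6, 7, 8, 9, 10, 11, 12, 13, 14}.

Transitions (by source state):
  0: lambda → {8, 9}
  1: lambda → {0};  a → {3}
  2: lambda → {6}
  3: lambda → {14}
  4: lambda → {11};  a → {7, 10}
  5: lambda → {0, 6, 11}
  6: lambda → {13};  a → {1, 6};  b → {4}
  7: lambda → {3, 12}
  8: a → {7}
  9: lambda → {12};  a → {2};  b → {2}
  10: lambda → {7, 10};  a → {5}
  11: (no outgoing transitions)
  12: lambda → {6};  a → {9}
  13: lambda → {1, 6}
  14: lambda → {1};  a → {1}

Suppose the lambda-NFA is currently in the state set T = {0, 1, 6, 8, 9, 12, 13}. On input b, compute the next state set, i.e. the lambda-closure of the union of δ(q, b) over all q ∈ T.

6 on b → {4}.
9 on b → {2}.
No b-transition from 0, 1, 8, 12, 13.
Union after reading b: {2, 4}.
Now take the lambda-closure:
From 2 via lambda: add 6.
From 4 via lambda: add 11.
From 6 via lambda: add 13.
From 13 via lambda: add 1.
From 1 via lambda: add 0.
From 0 via lambda: add 8, 9.
From 9 via lambda: add 12.
No new states can be added; the closed set is {0, 1, 2, 4, 6, 8, 9, 11, 12, 13}.

{0, 1, 2, 4, 6, 8, 9, 11, 12, 13}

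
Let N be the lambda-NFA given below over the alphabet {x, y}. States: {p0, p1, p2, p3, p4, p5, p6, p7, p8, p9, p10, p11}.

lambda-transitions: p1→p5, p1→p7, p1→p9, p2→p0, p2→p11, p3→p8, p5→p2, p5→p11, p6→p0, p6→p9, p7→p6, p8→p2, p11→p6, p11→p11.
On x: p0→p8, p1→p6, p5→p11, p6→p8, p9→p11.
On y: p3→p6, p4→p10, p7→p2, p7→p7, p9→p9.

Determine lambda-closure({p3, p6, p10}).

Start with {p3, p6, p10}.
From p3 via lambda: add p8.
From p6 via lambda: add p0, p9.
From p8 via lambda: add p2.
From p2 via lambda: add p11.
No new states can be added; the closed set is {p0, p2, p3, p6, p8, p9, p10, p11}.

{p0, p2, p3, p6, p8, p9, p10, p11}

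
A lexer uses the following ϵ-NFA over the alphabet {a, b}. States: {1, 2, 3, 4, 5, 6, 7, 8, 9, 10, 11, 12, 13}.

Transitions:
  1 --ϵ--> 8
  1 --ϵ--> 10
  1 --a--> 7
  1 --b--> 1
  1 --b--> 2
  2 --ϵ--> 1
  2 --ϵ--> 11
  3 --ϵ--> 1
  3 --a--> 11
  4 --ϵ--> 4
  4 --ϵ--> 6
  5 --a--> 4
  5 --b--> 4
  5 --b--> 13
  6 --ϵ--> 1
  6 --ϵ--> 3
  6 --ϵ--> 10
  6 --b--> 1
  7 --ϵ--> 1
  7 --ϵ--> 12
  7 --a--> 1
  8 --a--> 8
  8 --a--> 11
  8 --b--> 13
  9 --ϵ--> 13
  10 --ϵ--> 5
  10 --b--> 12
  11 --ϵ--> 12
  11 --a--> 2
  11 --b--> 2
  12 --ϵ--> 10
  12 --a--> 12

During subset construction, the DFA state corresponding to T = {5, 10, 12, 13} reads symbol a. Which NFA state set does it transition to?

{1, 3, 4, 5, 6, 8, 10, 12}

5 on a → {4}.
12 on a → {12}.
No a-transition from 10, 13.
Union after reading a: {4, 12}.
Now take the ϵ-closure:
From 4 via ϵ: add 6.
From 12 via ϵ: add 10.
From 6 via ϵ: add 1, 3.
From 10 via ϵ: add 5.
From 1 via ϵ: add 8.
No new states can be added; the closed set is {1, 3, 4, 5, 6, 8, 10, 12}.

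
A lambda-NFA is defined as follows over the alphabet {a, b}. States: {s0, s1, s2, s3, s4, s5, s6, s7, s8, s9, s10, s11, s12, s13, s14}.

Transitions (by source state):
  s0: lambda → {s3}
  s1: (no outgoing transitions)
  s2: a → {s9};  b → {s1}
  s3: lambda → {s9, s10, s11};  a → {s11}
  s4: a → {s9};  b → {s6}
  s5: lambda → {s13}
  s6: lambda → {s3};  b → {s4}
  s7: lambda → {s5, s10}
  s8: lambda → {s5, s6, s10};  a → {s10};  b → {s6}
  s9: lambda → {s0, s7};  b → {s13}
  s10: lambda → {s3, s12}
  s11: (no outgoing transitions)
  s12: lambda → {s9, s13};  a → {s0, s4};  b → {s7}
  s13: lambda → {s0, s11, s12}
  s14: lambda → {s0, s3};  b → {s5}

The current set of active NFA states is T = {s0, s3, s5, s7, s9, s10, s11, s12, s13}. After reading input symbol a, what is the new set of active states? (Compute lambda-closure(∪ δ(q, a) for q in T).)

{s0, s3, s4, s5, s7, s9, s10, s11, s12, s13}

s3 on a → {s11}.
s12 on a → {s0, s4}.
No a-transition from s0, s5, s7, s9, s10, s11, s13.
Union after reading a: {s0, s4, s11}.
Now take the lambda-closure:
From s0 via lambda: add s3.
From s3 via lambda: add s9, s10.
From s9 via lambda: add s7.
From s10 via lambda: add s12.
From s7 via lambda: add s5.
From s12 via lambda: add s13.
No new states can be added; the closed set is {s0, s3, s4, s5, s7, s9, s10, s11, s12, s13}.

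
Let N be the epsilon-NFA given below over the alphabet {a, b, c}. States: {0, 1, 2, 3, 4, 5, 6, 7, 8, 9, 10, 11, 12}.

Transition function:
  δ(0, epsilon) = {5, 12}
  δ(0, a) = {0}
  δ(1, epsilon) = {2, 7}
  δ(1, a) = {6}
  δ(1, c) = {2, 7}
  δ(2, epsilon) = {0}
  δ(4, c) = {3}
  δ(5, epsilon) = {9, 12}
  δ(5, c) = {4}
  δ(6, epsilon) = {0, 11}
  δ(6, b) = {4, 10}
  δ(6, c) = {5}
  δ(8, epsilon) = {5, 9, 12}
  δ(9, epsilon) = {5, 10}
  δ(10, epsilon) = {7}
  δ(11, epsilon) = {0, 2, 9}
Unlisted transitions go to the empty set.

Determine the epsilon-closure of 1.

{0, 1, 2, 5, 7, 9, 10, 12}

Start with {1}.
From 1 via epsilon: add 2, 7.
From 2 via epsilon: add 0.
From 0 via epsilon: add 5, 12.
From 5 via epsilon: add 9.
From 9 via epsilon: add 10.
No new states can be added; the closed set is {0, 1, 2, 5, 7, 9, 10, 12}.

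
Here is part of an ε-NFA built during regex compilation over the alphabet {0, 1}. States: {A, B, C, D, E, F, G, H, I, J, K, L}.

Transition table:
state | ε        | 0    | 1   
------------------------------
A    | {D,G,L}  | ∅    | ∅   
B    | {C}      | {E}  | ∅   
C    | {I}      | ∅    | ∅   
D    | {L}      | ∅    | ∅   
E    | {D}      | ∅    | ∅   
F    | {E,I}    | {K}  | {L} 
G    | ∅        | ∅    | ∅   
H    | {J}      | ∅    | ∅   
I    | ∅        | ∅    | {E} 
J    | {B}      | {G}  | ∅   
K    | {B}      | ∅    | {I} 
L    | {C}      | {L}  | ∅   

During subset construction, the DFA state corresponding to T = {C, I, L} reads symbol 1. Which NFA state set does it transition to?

I on 1 → {E}.
No 1-transition from C, L.
Union after reading 1: {E}.
Now take the ε-closure:
From E via ε: add D.
From D via ε: add L.
From L via ε: add C.
From C via ε: add I.
No new states can be added; the closed set is {C, D, E, I, L}.

{C, D, E, I, L}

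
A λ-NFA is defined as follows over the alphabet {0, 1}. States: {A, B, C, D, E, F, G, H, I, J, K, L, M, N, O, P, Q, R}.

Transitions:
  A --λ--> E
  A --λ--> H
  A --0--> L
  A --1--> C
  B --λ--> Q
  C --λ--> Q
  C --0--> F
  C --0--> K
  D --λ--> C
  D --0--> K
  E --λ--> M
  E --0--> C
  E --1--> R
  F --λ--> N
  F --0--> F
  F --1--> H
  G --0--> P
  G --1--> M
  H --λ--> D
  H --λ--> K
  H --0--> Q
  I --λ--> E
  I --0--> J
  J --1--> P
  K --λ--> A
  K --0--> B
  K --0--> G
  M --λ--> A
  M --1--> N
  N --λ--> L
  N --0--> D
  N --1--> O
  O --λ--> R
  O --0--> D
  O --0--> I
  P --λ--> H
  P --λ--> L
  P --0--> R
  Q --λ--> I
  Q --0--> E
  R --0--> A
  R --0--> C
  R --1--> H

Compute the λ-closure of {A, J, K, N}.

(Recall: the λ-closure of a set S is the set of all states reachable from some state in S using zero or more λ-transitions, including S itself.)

Start with {A, J, K, N}.
From A via λ: add E, H.
From N via λ: add L.
From E via λ: add M.
From H via λ: add D.
From D via λ: add C.
From C via λ: add Q.
From Q via λ: add I.
No new states can be added; the closed set is {A, C, D, E, H, I, J, K, L, M, N, Q}.

{A, C, D, E, H, I, J, K, L, M, N, Q}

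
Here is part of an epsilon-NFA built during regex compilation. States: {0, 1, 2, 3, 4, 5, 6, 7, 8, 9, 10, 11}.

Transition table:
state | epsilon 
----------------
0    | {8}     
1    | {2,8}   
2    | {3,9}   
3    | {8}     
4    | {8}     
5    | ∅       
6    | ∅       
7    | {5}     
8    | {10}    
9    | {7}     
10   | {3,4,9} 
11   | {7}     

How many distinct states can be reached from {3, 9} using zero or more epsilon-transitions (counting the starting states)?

Start with {3, 9}.
From 3 via epsilon: add 8.
From 9 via epsilon: add 7.
From 7 via epsilon: add 5.
From 8 via epsilon: add 10.
From 10 via epsilon: add 4.
epsilon-closure = {3, 4, 5, 7, 8, 9, 10}, which has 7 states.

7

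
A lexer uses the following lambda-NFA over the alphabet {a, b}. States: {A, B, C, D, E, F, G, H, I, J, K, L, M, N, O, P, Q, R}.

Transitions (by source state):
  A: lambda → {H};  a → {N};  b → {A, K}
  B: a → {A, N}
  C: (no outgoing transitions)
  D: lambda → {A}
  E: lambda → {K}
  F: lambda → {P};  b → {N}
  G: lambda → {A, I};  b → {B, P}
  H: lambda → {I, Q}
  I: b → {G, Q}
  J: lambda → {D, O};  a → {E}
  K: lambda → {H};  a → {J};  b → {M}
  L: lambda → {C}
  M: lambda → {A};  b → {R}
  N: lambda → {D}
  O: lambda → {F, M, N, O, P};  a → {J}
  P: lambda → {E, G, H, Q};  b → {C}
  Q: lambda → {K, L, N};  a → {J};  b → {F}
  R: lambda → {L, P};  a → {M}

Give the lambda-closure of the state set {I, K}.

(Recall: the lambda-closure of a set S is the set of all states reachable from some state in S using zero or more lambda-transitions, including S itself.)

{A, C, D, H, I, K, L, N, Q}

Start with {I, K}.
From K via lambda: add H.
From H via lambda: add Q.
From Q via lambda: add L, N.
From L via lambda: add C.
From N via lambda: add D.
From D via lambda: add A.
No new states can be added; the closed set is {A, C, D, H, I, K, L, N, Q}.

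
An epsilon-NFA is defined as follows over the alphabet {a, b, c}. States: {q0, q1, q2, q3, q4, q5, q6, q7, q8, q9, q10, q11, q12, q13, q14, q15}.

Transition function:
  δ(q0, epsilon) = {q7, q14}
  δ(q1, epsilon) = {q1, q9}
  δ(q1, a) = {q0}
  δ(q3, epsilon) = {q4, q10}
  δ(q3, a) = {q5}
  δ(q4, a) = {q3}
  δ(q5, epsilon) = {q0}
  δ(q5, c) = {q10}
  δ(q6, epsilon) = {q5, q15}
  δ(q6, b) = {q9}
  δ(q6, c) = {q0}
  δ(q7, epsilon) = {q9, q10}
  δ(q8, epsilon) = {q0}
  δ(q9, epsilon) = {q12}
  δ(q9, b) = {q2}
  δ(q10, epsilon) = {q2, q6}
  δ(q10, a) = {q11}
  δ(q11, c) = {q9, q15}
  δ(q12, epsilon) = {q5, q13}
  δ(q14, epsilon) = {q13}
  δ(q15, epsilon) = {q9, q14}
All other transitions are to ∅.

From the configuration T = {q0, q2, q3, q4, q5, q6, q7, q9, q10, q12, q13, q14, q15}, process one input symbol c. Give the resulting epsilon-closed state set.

q5 on c → {q10}.
q6 on c → {q0}.
No c-transition from q0, q2, q3, q4, q7, q9, q10, q12, q13, q14, q15.
Union after reading c: {q0, q10}.
Now take the epsilon-closure:
From q0 via epsilon: add q7, q14.
From q10 via epsilon: add q2, q6.
From q6 via epsilon: add q5, q15.
From q7 via epsilon: add q9.
From q14 via epsilon: add q13.
From q9 via epsilon: add q12.
No new states can be added; the closed set is {q0, q2, q5, q6, q7, q9, q10, q12, q13, q14, q15}.

{q0, q2, q5, q6, q7, q9, q10, q12, q13, q14, q15}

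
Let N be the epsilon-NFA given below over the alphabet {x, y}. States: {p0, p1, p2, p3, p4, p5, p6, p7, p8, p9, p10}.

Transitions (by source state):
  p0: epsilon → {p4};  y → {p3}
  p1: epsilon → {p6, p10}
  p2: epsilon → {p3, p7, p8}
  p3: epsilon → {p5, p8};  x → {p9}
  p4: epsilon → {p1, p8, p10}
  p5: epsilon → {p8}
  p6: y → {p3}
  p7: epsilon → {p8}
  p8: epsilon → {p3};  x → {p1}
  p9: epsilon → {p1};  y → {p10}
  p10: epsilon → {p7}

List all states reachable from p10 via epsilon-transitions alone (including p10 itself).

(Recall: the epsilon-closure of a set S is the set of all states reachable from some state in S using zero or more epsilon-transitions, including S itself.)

{p3, p5, p7, p8, p10}

Start with {p10}.
From p10 via epsilon: add p7.
From p7 via epsilon: add p8.
From p8 via epsilon: add p3.
From p3 via epsilon: add p5.
No new states can be added; the closed set is {p3, p5, p7, p8, p10}.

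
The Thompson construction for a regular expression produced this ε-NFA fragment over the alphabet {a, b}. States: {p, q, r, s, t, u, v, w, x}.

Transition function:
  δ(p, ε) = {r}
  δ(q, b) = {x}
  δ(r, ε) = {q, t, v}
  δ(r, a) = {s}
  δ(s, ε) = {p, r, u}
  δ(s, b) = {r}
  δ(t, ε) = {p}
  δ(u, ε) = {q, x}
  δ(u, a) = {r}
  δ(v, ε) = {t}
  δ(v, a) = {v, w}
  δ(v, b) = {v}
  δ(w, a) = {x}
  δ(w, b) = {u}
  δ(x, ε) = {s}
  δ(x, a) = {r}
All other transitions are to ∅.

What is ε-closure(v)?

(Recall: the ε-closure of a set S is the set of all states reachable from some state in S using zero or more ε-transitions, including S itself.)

{p, q, r, t, v}

Start with {v}.
From v via ε: add t.
From t via ε: add p.
From p via ε: add r.
From r via ε: add q.
No new states can be added; the closed set is {p, q, r, t, v}.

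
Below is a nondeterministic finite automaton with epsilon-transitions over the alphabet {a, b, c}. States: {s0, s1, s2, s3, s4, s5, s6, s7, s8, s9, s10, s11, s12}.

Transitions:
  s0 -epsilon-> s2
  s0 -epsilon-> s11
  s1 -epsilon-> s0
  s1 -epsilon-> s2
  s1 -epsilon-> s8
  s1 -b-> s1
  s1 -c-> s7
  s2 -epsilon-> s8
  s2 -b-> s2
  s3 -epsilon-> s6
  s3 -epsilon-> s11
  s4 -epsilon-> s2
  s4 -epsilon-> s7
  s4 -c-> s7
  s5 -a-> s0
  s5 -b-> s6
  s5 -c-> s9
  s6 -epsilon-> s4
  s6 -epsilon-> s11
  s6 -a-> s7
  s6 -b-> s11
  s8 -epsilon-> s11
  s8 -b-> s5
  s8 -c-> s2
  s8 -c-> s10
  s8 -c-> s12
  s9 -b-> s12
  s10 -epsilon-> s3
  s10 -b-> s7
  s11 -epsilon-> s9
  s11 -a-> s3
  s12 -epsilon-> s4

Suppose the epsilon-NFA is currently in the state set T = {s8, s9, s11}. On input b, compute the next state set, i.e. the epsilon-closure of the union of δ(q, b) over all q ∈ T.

{s2, s4, s5, s7, s8, s9, s11, s12}

s8 on b → {s5}.
s9 on b → {s12}.
No b-transition from s11.
Union after reading b: {s5, s12}.
Now take the epsilon-closure:
From s12 via epsilon: add s4.
From s4 via epsilon: add s2, s7.
From s2 via epsilon: add s8.
From s8 via epsilon: add s11.
From s11 via epsilon: add s9.
No new states can be added; the closed set is {s2, s4, s5, s7, s8, s9, s11, s12}.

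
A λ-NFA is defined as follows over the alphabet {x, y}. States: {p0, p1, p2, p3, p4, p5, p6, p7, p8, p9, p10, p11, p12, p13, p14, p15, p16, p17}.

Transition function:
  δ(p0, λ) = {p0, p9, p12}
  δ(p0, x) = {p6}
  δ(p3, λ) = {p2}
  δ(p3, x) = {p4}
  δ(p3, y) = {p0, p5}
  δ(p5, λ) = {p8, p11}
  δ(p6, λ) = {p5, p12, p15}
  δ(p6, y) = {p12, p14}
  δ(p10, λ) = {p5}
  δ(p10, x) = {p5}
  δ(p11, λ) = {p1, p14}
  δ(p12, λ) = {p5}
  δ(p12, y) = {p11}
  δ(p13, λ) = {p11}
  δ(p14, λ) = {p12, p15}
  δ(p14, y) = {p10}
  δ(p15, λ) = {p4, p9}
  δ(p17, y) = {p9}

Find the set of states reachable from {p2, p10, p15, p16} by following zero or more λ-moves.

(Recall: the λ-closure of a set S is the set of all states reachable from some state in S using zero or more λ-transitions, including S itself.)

Start with {p2, p10, p15, p16}.
From p10 via λ: add p5.
From p15 via λ: add p4, p9.
From p5 via λ: add p8, p11.
From p11 via λ: add p1, p14.
From p14 via λ: add p12.
No new states can be added; the closed set is {p1, p2, p4, p5, p8, p9, p10, p11, p12, p14, p15, p16}.

{p1, p2, p4, p5, p8, p9, p10, p11, p12, p14, p15, p16}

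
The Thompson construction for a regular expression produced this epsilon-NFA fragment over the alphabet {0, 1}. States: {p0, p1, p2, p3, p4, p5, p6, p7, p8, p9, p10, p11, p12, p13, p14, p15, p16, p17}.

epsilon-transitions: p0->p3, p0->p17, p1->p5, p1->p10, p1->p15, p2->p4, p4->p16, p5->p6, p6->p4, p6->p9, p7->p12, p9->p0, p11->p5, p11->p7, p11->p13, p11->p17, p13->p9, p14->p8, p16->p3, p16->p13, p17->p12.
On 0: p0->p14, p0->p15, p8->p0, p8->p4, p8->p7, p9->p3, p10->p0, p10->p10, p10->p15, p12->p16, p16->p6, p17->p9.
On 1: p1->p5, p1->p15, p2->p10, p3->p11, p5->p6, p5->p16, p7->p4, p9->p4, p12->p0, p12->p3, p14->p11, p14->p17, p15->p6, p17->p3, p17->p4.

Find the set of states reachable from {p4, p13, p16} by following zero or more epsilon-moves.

{p0, p3, p4, p9, p12, p13, p16, p17}

Start with {p4, p13, p16}.
From p13 via epsilon: add p9.
From p16 via epsilon: add p3.
From p9 via epsilon: add p0.
From p0 via epsilon: add p17.
From p17 via epsilon: add p12.
No new states can be added; the closed set is {p0, p3, p4, p9, p12, p13, p16, p17}.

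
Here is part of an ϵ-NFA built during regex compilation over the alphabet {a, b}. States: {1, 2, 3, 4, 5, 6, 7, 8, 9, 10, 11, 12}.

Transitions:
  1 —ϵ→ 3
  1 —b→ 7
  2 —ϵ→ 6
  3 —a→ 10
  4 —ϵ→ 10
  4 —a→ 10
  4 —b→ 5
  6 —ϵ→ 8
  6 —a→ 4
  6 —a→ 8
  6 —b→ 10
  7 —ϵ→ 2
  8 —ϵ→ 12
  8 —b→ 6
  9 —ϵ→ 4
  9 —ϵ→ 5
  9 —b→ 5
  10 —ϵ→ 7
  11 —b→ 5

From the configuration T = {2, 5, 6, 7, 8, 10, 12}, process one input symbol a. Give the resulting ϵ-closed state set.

6 on a → {4, 8}.
No a-transition from 2, 5, 7, 8, 10, 12.
Union after reading a: {4, 8}.
Now take the ϵ-closure:
From 4 via ϵ: add 10.
From 8 via ϵ: add 12.
From 10 via ϵ: add 7.
From 7 via ϵ: add 2.
From 2 via ϵ: add 6.
No new states can be added; the closed set is {2, 4, 6, 7, 8, 10, 12}.

{2, 4, 6, 7, 8, 10, 12}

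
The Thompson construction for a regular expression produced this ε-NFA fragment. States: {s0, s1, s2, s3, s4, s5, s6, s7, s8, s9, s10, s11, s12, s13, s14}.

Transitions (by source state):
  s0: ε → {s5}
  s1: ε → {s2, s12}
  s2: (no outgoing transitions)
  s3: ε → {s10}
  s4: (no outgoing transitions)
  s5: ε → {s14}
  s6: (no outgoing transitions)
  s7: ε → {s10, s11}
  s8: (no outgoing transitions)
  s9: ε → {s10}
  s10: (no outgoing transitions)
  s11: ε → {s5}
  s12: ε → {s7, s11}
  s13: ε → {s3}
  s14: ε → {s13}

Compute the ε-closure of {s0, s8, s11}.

Start with {s0, s8, s11}.
From s0 via ε: add s5.
From s5 via ε: add s14.
From s14 via ε: add s13.
From s13 via ε: add s3.
From s3 via ε: add s10.
No new states can be added; the closed set is {s0, s3, s5, s8, s10, s11, s13, s14}.

{s0, s3, s5, s8, s10, s11, s13, s14}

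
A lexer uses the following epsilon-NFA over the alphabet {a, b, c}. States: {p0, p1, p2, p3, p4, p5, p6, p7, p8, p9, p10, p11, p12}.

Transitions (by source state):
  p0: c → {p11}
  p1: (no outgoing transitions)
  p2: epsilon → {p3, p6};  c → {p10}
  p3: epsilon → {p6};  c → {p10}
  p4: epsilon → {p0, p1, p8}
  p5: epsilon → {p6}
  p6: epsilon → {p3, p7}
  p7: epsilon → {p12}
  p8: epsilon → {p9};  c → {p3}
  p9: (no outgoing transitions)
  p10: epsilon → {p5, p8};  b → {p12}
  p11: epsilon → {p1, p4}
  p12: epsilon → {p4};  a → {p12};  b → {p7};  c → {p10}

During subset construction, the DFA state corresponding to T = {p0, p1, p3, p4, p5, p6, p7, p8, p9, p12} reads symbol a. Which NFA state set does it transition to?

{p0, p1, p4, p8, p9, p12}

p12 on a → {p12}.
No a-transition from p0, p1, p3, p4, p5, p6, p7, p8, p9.
Union after reading a: {p12}.
Now take the epsilon-closure:
From p12 via epsilon: add p4.
From p4 via epsilon: add p0, p1, p8.
From p8 via epsilon: add p9.
No new states can be added; the closed set is {p0, p1, p4, p8, p9, p12}.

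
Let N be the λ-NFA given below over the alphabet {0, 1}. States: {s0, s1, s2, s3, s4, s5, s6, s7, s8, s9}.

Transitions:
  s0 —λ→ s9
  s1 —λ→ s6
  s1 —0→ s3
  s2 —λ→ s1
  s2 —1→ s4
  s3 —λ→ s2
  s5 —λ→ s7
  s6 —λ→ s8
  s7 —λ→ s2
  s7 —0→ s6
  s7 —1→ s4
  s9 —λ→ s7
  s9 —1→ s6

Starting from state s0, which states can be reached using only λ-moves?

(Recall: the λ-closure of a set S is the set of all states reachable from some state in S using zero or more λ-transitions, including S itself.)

{s0, s1, s2, s6, s7, s8, s9}

Start with {s0}.
From s0 via λ: add s9.
From s9 via λ: add s7.
From s7 via λ: add s2.
From s2 via λ: add s1.
From s1 via λ: add s6.
From s6 via λ: add s8.
No new states can be added; the closed set is {s0, s1, s2, s6, s7, s8, s9}.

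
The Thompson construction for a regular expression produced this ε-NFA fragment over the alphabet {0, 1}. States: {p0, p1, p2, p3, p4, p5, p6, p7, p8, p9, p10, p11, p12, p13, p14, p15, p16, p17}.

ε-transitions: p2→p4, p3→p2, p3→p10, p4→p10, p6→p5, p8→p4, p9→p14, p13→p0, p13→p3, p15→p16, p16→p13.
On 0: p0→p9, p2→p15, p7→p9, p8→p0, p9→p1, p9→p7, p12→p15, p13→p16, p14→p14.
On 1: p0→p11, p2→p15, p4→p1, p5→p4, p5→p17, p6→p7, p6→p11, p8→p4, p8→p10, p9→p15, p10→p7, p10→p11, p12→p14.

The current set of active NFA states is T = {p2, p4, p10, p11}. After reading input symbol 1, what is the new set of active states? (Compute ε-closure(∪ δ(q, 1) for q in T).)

p2 on 1 → {p15}.
p4 on 1 → {p1}.
p10 on 1 → {p7, p11}.
No 1-transition from p11.
Union after reading 1: {p1, p7, p11, p15}.
Now take the ε-closure:
From p15 via ε: add p16.
From p16 via ε: add p13.
From p13 via ε: add p0, p3.
From p3 via ε: add p2, p10.
From p2 via ε: add p4.
No new states can be added; the closed set is {p0, p1, p2, p3, p4, p7, p10, p11, p13, p15, p16}.

{p0, p1, p2, p3, p4, p7, p10, p11, p13, p15, p16}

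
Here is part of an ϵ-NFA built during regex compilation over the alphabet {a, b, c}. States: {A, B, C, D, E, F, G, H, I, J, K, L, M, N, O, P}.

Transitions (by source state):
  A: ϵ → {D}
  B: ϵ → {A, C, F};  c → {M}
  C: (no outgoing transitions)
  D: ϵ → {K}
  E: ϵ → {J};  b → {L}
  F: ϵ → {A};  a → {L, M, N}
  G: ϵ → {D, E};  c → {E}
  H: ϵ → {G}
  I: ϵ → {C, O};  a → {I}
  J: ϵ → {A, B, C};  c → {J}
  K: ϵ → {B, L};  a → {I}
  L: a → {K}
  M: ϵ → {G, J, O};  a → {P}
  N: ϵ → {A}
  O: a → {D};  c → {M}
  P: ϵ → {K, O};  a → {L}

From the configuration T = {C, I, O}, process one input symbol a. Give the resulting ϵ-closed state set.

I on a → {I}.
O on a → {D}.
No a-transition from C.
Union after reading a: {D, I}.
Now take the ϵ-closure:
From D via ϵ: add K.
From I via ϵ: add C, O.
From K via ϵ: add B, L.
From B via ϵ: add A, F.
No new states can be added; the closed set is {A, B, C, D, F, I, K, L, O}.

{A, B, C, D, F, I, K, L, O}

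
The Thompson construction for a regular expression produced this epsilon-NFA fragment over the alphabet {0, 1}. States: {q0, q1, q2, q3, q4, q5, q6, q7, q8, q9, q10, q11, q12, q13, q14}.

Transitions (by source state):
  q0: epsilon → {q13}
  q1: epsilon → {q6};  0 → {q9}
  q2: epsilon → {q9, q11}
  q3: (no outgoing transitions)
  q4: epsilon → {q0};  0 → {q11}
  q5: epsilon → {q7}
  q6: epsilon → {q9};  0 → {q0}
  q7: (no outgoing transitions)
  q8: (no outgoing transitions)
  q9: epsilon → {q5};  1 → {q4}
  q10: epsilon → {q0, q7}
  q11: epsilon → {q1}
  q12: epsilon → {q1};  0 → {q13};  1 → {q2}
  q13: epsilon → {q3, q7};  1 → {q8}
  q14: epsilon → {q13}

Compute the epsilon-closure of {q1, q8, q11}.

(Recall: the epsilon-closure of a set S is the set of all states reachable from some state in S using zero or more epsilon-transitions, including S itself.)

{q1, q5, q6, q7, q8, q9, q11}

Start with {q1, q8, q11}.
From q1 via epsilon: add q6.
From q6 via epsilon: add q9.
From q9 via epsilon: add q5.
From q5 via epsilon: add q7.
No new states can be added; the closed set is {q1, q5, q6, q7, q8, q9, q11}.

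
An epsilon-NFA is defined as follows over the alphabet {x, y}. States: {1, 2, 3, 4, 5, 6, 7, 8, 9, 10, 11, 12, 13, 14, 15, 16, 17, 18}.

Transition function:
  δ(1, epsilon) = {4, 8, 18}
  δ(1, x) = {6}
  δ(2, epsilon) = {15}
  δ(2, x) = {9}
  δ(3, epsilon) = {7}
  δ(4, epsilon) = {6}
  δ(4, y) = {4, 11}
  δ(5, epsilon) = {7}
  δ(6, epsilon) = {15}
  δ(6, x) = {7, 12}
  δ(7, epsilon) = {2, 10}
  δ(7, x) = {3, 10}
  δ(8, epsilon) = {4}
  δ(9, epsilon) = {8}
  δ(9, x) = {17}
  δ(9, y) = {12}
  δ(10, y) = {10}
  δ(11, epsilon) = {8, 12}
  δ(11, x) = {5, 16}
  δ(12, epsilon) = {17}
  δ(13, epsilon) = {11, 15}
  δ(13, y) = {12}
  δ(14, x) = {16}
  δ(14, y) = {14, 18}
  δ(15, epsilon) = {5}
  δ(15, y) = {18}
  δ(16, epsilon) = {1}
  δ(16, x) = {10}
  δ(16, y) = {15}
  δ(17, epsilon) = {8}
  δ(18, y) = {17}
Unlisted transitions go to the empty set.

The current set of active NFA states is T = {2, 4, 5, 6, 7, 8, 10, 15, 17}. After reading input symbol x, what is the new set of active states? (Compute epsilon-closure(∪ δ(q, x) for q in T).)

2 on x → {9}.
6 on x → {7, 12}.
7 on x → {3, 10}.
No x-transition from 4, 5, 8, 10, 15, 17.
Union after reading x: {3, 7, 9, 10, 12}.
Now take the epsilon-closure:
From 7 via epsilon: add 2.
From 9 via epsilon: add 8.
From 12 via epsilon: add 17.
From 2 via epsilon: add 15.
From 8 via epsilon: add 4.
From 4 via epsilon: add 6.
From 15 via epsilon: add 5.
No new states can be added; the closed set is {2, 3, 4, 5, 6, 7, 8, 9, 10, 12, 15, 17}.

{2, 3, 4, 5, 6, 7, 8, 9, 10, 12, 15, 17}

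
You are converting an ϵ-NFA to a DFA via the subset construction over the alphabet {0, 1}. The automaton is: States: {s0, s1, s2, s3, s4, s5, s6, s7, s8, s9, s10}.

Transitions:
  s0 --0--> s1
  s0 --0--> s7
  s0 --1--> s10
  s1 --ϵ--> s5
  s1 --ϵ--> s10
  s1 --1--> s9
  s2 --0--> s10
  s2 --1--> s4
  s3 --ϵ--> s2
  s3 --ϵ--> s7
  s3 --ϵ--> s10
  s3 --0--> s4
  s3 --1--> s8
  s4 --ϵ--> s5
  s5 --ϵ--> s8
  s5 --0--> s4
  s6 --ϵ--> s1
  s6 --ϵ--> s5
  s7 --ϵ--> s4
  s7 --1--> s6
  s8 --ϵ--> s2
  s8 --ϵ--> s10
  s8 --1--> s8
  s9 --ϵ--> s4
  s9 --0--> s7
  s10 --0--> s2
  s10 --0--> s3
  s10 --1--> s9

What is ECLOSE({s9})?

Start with {s9}.
From s9 via ϵ: add s4.
From s4 via ϵ: add s5.
From s5 via ϵ: add s8.
From s8 via ϵ: add s2, s10.
No new states can be added; the closed set is {s2, s4, s5, s8, s9, s10}.

{s2, s4, s5, s8, s9, s10}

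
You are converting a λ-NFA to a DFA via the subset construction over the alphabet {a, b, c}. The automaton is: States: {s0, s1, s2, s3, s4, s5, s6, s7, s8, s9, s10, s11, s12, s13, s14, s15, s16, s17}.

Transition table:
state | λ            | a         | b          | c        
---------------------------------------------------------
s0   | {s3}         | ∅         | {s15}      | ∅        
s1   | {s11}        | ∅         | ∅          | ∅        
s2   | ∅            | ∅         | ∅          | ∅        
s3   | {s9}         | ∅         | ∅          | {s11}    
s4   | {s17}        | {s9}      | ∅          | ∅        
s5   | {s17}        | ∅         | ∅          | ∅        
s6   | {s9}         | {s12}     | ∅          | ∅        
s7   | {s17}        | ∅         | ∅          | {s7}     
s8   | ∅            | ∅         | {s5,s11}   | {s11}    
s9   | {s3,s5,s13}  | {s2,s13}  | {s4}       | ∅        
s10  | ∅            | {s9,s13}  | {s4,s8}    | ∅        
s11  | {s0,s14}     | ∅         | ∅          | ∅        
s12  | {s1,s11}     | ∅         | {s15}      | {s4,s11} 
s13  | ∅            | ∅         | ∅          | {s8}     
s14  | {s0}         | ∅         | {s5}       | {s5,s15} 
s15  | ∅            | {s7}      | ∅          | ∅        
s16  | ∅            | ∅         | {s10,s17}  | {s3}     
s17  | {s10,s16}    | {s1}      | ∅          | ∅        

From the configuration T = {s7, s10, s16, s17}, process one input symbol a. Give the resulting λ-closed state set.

s10 on a → {s9, s13}.
s17 on a → {s1}.
No a-transition from s7, s16.
Union after reading a: {s1, s9, s13}.
Now take the λ-closure:
From s1 via λ: add s11.
From s9 via λ: add s3, s5.
From s5 via λ: add s17.
From s11 via λ: add s0, s14.
From s17 via λ: add s10, s16.
No new states can be added; the closed set is {s0, s1, s3, s5, s9, s10, s11, s13, s14, s16, s17}.

{s0, s1, s3, s5, s9, s10, s11, s13, s14, s16, s17}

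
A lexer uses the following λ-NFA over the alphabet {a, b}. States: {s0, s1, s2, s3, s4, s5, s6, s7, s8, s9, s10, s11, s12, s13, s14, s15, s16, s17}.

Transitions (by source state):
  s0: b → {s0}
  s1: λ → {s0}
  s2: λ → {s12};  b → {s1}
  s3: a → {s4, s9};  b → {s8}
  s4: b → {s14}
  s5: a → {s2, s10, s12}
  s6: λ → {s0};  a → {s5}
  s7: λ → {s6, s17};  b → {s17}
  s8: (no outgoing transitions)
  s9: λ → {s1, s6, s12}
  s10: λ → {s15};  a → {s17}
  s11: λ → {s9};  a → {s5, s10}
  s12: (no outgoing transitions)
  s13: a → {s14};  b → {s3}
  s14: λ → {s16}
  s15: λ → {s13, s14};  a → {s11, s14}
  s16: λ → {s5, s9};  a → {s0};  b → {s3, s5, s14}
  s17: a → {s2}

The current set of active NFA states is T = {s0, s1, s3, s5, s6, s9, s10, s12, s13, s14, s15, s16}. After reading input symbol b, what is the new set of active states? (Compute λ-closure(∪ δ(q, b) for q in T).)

{s0, s1, s3, s5, s6, s8, s9, s12, s14, s16}

s0 on b → {s0}.
s3 on b → {s8}.
s13 on b → {s3}.
s16 on b → {s3, s5, s14}.
No b-transition from s1, s5, s6, s9, s10, s12, s14, s15.
Union after reading b: {s0, s3, s5, s8, s14}.
Now take the λ-closure:
From s14 via λ: add s16.
From s16 via λ: add s9.
From s9 via λ: add s1, s6, s12.
No new states can be added; the closed set is {s0, s1, s3, s5, s6, s8, s9, s12, s14, s16}.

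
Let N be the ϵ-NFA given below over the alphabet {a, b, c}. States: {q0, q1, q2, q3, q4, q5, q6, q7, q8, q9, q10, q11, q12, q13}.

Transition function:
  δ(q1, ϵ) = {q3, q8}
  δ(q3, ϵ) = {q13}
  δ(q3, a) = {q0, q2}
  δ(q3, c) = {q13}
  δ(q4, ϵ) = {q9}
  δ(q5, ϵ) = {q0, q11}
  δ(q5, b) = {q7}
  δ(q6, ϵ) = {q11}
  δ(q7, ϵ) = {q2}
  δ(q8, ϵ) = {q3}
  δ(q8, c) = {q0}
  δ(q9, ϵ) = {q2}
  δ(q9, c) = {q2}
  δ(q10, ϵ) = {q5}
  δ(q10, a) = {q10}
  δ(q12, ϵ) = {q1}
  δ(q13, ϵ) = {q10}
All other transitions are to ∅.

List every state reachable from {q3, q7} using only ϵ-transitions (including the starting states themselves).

{q0, q2, q3, q5, q7, q10, q11, q13}

Start with {q3, q7}.
From q3 via ϵ: add q13.
From q7 via ϵ: add q2.
From q13 via ϵ: add q10.
From q10 via ϵ: add q5.
From q5 via ϵ: add q0, q11.
No new states can be added; the closed set is {q0, q2, q3, q5, q7, q10, q11, q13}.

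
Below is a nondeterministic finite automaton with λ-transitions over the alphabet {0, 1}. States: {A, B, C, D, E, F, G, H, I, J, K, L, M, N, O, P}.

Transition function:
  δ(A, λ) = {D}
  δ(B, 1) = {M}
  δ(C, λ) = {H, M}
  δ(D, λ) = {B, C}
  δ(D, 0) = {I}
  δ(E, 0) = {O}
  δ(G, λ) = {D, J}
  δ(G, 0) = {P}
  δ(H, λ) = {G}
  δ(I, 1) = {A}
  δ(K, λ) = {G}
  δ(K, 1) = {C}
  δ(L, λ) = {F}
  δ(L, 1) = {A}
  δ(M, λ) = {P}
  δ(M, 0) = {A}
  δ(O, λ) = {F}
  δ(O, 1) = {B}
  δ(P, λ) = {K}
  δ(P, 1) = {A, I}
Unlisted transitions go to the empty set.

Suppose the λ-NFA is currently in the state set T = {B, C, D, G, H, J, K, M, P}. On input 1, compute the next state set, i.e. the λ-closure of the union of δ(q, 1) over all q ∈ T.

B on 1 → {M}.
K on 1 → {C}.
P on 1 → {A, I}.
No 1-transition from C, D, G, H, J, M.
Union after reading 1: {A, C, I, M}.
Now take the λ-closure:
From A via λ: add D.
From C via λ: add H.
From M via λ: add P.
From D via λ: add B.
From H via λ: add G.
From P via λ: add K.
From G via λ: add J.
No new states can be added; the closed set is {A, B, C, D, G, H, I, J, K, M, P}.

{A, B, C, D, G, H, I, J, K, M, P}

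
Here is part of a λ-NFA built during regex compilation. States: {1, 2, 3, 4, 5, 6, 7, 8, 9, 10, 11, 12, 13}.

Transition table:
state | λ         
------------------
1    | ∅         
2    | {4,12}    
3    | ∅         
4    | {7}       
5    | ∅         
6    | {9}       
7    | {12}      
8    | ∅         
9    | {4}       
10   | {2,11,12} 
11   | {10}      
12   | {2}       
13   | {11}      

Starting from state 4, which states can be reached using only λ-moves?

{2, 4, 7, 12}

Start with {4}.
From 4 via λ: add 7.
From 7 via λ: add 12.
From 12 via λ: add 2.
No new states can be added; the closed set is {2, 4, 7, 12}.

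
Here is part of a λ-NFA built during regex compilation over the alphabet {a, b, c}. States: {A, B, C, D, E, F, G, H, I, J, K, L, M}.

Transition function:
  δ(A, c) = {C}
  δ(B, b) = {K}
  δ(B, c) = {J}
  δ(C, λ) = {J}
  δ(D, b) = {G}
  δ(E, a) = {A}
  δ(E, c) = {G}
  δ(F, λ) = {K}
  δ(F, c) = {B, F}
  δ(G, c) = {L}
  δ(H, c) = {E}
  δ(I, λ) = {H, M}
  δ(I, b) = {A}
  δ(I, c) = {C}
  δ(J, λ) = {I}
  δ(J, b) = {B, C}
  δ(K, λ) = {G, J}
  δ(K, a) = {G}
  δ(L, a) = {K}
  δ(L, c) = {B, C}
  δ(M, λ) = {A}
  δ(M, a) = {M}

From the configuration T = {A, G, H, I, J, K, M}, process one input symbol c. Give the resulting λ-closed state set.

{A, C, E, H, I, J, L, M}

A on c → {C}.
G on c → {L}.
H on c → {E}.
I on c → {C}.
No c-transition from J, K, M.
Union after reading c: {C, E, L}.
Now take the λ-closure:
From C via λ: add J.
From J via λ: add I.
From I via λ: add H, M.
From M via λ: add A.
No new states can be added; the closed set is {A, C, E, H, I, J, L, M}.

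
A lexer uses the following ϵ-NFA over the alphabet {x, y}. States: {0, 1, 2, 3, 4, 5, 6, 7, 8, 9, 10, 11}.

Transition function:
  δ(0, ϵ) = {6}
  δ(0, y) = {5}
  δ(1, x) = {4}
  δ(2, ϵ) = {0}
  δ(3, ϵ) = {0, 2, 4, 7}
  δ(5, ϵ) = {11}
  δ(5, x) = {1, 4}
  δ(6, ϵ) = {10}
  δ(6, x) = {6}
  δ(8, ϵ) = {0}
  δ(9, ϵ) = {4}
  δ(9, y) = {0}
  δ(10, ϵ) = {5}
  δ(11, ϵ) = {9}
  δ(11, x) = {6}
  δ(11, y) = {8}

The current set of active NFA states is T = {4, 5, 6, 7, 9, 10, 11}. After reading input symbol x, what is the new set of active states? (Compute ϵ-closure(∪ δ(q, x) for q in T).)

{1, 4, 5, 6, 9, 10, 11}

5 on x → {1, 4}.
6 on x → {6}.
11 on x → {6}.
No x-transition from 4, 7, 9, 10.
Union after reading x: {1, 4, 6}.
Now take the ϵ-closure:
From 6 via ϵ: add 10.
From 10 via ϵ: add 5.
From 5 via ϵ: add 11.
From 11 via ϵ: add 9.
No new states can be added; the closed set is {1, 4, 5, 6, 9, 10, 11}.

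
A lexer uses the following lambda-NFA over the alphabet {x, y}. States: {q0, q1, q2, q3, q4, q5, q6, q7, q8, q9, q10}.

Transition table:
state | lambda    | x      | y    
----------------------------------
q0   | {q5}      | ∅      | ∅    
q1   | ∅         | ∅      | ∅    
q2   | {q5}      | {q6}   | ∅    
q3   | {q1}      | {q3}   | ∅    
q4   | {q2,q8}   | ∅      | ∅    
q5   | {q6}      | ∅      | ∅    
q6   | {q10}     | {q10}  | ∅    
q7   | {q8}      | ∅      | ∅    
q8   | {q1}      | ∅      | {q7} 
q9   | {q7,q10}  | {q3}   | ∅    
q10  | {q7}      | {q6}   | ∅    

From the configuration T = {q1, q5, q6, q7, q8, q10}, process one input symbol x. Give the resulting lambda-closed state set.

q6 on x → {q10}.
q10 on x → {q6}.
No x-transition from q1, q5, q7, q8.
Union after reading x: {q6, q10}.
Now take the lambda-closure:
From q10 via lambda: add q7.
From q7 via lambda: add q8.
From q8 via lambda: add q1.
No new states can be added; the closed set is {q1, q6, q7, q8, q10}.

{q1, q6, q7, q8, q10}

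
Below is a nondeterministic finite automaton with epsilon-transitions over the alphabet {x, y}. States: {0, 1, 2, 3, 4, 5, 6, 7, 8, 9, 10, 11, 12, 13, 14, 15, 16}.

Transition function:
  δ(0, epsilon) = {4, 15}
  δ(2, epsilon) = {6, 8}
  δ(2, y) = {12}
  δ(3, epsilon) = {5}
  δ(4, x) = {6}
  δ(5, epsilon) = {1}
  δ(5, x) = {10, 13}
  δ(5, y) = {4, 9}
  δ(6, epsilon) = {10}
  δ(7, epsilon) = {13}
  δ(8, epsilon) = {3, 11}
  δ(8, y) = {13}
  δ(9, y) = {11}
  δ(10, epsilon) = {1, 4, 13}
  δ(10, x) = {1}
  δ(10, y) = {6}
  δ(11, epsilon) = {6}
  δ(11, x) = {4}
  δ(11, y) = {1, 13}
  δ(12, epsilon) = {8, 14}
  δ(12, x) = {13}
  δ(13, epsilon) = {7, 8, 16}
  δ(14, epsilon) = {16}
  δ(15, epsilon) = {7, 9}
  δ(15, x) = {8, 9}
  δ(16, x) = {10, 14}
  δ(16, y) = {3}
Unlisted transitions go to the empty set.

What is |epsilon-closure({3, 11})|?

Start with {3, 11}.
From 3 via epsilon: add 5.
From 11 via epsilon: add 6.
From 5 via epsilon: add 1.
From 6 via epsilon: add 10.
From 10 via epsilon: add 4, 13.
From 13 via epsilon: add 7, 8, 16.
epsilon-closure = {1, 3, 4, 5, 6, 7, 8, 10, 11, 13, 16}, which has 11 states.

11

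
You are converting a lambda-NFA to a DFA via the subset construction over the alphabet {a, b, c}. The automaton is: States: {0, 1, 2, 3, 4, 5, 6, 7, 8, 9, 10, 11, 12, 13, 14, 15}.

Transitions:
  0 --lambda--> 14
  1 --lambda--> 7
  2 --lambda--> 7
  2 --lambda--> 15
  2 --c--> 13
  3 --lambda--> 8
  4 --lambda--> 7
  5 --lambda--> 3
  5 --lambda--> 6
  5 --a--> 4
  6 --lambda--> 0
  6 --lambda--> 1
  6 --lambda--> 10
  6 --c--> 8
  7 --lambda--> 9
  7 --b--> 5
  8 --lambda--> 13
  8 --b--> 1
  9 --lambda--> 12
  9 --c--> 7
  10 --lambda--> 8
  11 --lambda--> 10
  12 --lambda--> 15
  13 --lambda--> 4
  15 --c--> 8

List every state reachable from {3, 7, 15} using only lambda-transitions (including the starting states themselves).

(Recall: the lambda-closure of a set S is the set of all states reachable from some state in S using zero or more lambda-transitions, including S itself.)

Start with {3, 7, 15}.
From 3 via lambda: add 8.
From 7 via lambda: add 9.
From 8 via lambda: add 13.
From 9 via lambda: add 12.
From 13 via lambda: add 4.
No new states can be added; the closed set is {3, 4, 7, 8, 9, 12, 13, 15}.

{3, 4, 7, 8, 9, 12, 13, 15}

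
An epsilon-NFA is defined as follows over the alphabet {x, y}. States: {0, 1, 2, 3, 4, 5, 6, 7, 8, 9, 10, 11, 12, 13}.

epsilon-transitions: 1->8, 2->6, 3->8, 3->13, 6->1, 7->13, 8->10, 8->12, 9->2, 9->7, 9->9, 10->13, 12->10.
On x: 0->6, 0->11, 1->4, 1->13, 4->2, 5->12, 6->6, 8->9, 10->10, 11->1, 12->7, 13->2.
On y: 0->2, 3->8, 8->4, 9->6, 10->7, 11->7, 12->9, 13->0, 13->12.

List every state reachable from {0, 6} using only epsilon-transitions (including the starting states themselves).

{0, 1, 6, 8, 10, 12, 13}

Start with {0, 6}.
From 6 via epsilon: add 1.
From 1 via epsilon: add 8.
From 8 via epsilon: add 10, 12.
From 10 via epsilon: add 13.
No new states can be added; the closed set is {0, 1, 6, 8, 10, 12, 13}.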